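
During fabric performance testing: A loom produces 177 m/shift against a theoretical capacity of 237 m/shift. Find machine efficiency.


Formula: Efficiency% = (Actual output / Theoretical output) * 100
Efficiency% = (177 / 237) * 100
Efficiency% = 0.746835 * 100 = 74.6835% ≈ 74.7%

74.7%


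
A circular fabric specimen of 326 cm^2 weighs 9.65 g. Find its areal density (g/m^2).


Formula: GSM = mass_g / area_m2
Step 1: Convert area: 326 cm^2 = 326 / 10000 = 0.0326 m^2
Step 2: GSM = 9.65 g / 0.0326 m^2 = 296.0 g/m^2

296.0 g/m^2


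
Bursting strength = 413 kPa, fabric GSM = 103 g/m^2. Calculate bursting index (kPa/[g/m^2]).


Formula: Bursting Index = Bursting Strength / Fabric GSM
BI = 413 kPa / 103 g/m^2
BI = 4.010 kPa/(g/m^2)

4.010 kPa/(g/m^2)


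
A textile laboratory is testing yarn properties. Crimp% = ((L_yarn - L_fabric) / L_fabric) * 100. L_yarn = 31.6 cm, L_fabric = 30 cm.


Formula: Crimp% = ((L_yarn - L_fabric) / L_fabric) * 100
Step 1: Extension = 31.6 - 30 = 1.6 cm
Step 2: Crimp% = (1.6 / 30) * 100
Step 3: Crimp% = 0.053333 * 100 = 5.3333% ≈ 5.3%

5.3%


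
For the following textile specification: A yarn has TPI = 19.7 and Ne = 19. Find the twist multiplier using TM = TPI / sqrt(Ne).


Formula: TM = TPI / sqrt(Ne)
Step 1: sqrt(Ne) = sqrt(19) = 4.3589
Step 2: TM = 19.7 / 4.3589 = 4.52

4.52 TM


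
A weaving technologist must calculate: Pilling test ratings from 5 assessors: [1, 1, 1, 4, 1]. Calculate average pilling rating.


Formula: Mean = sum / count
Sum = 1 + 1 + 1 + 4 + 1 = 8
Mean = 8 / 5 = 1.6

1.6


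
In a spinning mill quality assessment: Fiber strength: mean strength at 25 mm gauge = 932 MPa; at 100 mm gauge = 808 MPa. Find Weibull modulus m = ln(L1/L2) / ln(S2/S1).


Formula: m = ln(L1/L2) / ln(S2/S1)
Step 1: ln(L1/L2) = ln(25/100) = -1.38629
Step 2: S2/S1 = 808/932 = 0.86695
Step 3: ln(S2/S1) = ln(0.86695) = -0.14277
Step 4: m = -1.38629 / -0.14277 = 9.71

9.71 (Weibull m)


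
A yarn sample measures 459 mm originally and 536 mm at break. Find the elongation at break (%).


Formula: Elongation (%) = ((L_break - L0) / L0) * 100
Step 1: Extension = 536 - 459 = 77 mm
Step 2: Elongation = (77 / 459) * 100
Step 3: Elongation = 0.167756 * 100 = 16.7756% ≈ 16.8%

16.8%


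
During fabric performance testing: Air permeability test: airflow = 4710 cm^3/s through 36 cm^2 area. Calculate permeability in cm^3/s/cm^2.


Formula: Air Permeability = Airflow / Test Area
AP = 4710 cm^3/s / 36 cm^2
AP = 130.8 cm^3/s/cm^2

130.8 cm^3/s/cm^2


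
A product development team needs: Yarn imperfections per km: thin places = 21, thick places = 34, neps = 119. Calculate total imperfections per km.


Formula: Total = thin places + thick places + neps
Total = 21 + 34 + 119
Total = 174 imperfections/km

174 imperfections/km


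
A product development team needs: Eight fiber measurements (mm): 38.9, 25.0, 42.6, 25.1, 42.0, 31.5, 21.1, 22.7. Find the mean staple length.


Formula: Mean = sum of lengths / count
Sum = 38.9 + 25.0 + 42.6 + 25.1 + 42.0 + 31.5 + 21.1 + 22.7
Sum = 248.9 mm
Mean = 248.9 / 8 = 31.11 mm

31.11 mm


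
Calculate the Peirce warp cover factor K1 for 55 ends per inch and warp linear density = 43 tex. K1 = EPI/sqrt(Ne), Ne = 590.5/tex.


Formula: K1 = EPI / sqrt(Ne), with Ne = 590.5 / tex_warp
Step 1: Ne = 590.5 / 43 = 13.733
Step 2: sqrt(Ne) = sqrt(13.733) = 3.7058
Step 3: K1 = 55 / 3.7058 = 14.8

14.8


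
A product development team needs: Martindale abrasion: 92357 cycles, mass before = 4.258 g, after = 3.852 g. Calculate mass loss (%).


Formula: Mass loss% = ((m_before - m_after) / m_before) * 100
Step 1: Mass loss = 4.258 - 3.852 = 0.406 g
Step 2: Ratio = 0.406 / 4.258 = 0.0953499
Step 3: Mass loss% = 0.0953499 * 100 = 9.53499% ≈ 9.53%

9.53%


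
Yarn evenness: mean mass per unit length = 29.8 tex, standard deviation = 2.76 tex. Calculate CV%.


Formula: CV% = (standard deviation / mean) * 100
Step 1: Ratio = 2.76 / 29.8 = 0.092617
Step 2: CV% = 0.092617 * 100 = 9.2617% ≈ 9.3%

9.3%


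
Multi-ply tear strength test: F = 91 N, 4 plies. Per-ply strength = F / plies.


Formula: Per-ply strength = Total force / Number of plies
Per-ply = 91 N / 4
Per-ply = 22.75 N

22.75 N


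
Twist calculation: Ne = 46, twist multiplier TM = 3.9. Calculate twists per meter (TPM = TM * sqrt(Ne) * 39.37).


Formula: TPM = TM * sqrt(Ne) * 39.37
Step 1: sqrt(Ne) = sqrt(46) = 6.7823
Step 2: TM * sqrt(Ne) = 3.9 * 6.7823 = 26.451
Step 3: TPM = 26.451 * 39.37 = 1041 twists/m

1041 twists/m


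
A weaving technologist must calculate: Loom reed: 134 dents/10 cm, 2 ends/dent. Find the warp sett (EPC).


Formula: EPC = (dents per 10 cm * ends per dent) / 10
Step 1: Total ends per 10 cm = 134 * 2 = 268
Step 2: EPC = 268 / 10 = 26.8 ends/cm

26.8 ends/cm


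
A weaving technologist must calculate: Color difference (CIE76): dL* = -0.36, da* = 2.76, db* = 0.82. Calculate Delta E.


Formula: Delta E = sqrt(dL*^2 + da*^2 + db*^2)
Step 1: dL*^2 = (-0.36)^2 = 0.1296
Step 2: da*^2 = 2.76^2 = 7.6176
Step 3: db*^2 = 0.82^2 = 0.6724
Step 4: Sum = 0.1296 + 7.6176 + 0.6724 = 8.4196
Step 5: Delta E = sqrt(8.4196) = 2.9

2.9 Delta E


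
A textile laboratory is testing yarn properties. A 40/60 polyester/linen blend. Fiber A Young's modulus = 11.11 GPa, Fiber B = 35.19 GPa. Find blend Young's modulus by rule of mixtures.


Formula: Blend property = (fraction_A * property_A) + (fraction_B * property_B)
Step 1: Contribution A = 40/100 * 11.11 GPa = 4.444 GPa
Step 2: Contribution B = 60/100 * 35.19 GPa = 21.114 GPa
Step 3: Blend Young's modulus = 4.444 + 21.114 = 25.558 GPa

25.558 GPa


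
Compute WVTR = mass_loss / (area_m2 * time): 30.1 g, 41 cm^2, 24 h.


Formula: WVTR = mass_loss / (area * time)
Step 1: Convert area: 41 cm^2 = 0.0041 m^2
Step 2: WVTR = 30.1 g / (0.0041 m^2 * 24 h)
Step 3: WVTR = 30.1 / 0.0984 = 305.9 g/m^2/h

305.9 g/m^2/h


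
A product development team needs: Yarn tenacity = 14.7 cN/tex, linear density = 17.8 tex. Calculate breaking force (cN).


Formula: Breaking force = Tenacity * Linear density
F = 14.7 cN/tex * 17.8 tex
F = 261.66 cN

261.66 cN


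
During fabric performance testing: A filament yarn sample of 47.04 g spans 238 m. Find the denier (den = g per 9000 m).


Formula: den = (mass_g / length_m) * 9000
Substituting: den = (47.04 / 238) * 9000
Intermediate: 47.04 / 238 = 0.19764706 g/m
den = 0.19764706 * 9000 = 1778.8 denier

1778.8 denier


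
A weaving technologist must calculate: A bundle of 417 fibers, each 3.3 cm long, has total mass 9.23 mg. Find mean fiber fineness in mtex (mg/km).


Formula: fineness (mtex) = mass (mg) / total length (km) = (mass_mg / total_length_m) * 1000
Step 1: Convert fiber length: 3.3 cm = 0.033 m
Step 2: Total fiber length = 417 * 0.033 = 13.761 m
Step 3: Linear density = 9.23 mg / 13.761 m = 0.6707 mg/m
Step 4: fineness = 0.6707 * 1000 = 670.7 mtex

670.7 mtex


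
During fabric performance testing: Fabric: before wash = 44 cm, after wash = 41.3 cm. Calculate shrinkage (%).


Formula: Shrinkage% = ((L_before - L_after) / L_before) * 100
Step 1: Shrinkage = 44 - 41.3 = 2.7 cm
Step 2: Shrinkage% = (2.7 / 44) * 100
Step 3: Shrinkage% = 0.061364 * 100 = 6.1364% ≈ 6.1%

6.1%


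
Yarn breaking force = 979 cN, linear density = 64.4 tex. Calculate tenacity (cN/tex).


Formula: Tenacity = Breaking force / Linear density
Tenacity = 979 cN / 64.4 tex
Tenacity = 15.20 cN/tex

15.20 cN/tex


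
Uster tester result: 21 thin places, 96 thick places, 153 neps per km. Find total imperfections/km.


Formula: Total = thin places + thick places + neps
Total = 21 + 96 + 153
Total = 270 imperfections/km

270 imperfections/km


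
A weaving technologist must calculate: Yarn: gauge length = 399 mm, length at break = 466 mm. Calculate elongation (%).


Formula: Elongation (%) = ((L_break - L0) / L0) * 100
Step 1: Extension = 466 - 399 = 67 mm
Step 2: Elongation = (67 / 399) * 100
Step 3: Elongation = 0.16792 * 100 = 16.792% ≈ 16.8%

16.8%


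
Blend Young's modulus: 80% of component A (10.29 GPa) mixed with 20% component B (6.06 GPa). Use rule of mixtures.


Formula: Blend property = (fraction_A * property_A) + (fraction_B * property_B)
Step 1: Contribution A = 80/100 * 10.29 GPa = 8.232 GPa
Step 2: Contribution B = 20/100 * 6.06 GPa = 1.212 GPa
Step 3: Blend Young's modulus = 8.232 + 1.212 = 9.444 GPa

9.444 GPa


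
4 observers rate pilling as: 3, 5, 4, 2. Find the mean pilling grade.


Formula: Mean = sum / count
Sum = 3 + 5 + 4 + 2 = 14
Mean = 14 / 4 = 3.5

3.5


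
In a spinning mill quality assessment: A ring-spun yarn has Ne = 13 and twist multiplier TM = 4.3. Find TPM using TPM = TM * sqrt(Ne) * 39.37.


Formula: TPM = TM * sqrt(Ne) * 39.37
Step 1: sqrt(Ne) = sqrt(13) = 3.6056
Step 2: TM * sqrt(Ne) = 4.3 * 3.6056 = 15.5041
Step 3: TPM = 15.5041 * 39.37 = 610 twists/m

610 twists/m


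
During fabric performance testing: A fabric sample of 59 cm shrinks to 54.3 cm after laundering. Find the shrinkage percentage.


Formula: Shrinkage% = ((L_before - L_after) / L_before) * 100
Step 1: Shrinkage = 59 - 54.3 = 4.7 cm
Step 2: Shrinkage% = (4.7 / 59) * 100
Step 3: Shrinkage% = 0.079661 * 100 = 7.9661% ≈ 8.0%

8.0%


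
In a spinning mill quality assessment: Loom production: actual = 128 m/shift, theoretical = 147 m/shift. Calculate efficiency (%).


Formula: Efficiency% = (Actual output / Theoretical output) * 100
Efficiency% = (128 / 147) * 100
Efficiency% = 0.870748 * 100 = 87.0748% ≈ 87.1%

87.1%


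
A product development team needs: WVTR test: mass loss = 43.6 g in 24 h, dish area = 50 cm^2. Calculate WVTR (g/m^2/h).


Formula: WVTR = mass_loss / (area * time)
Step 1: Convert area: 50 cm^2 = 0.005 m^2
Step 2: WVTR = 43.6 g / (0.005 m^2 * 24 h)
Step 3: WVTR = 43.6 / 0.12 = 363.3 g/m^2/h

363.3 g/m^2/h


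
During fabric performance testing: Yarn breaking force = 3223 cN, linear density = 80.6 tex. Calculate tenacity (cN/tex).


Formula: Tenacity = Breaking force / Linear density
Tenacity = 3223 cN / 80.6 tex
Tenacity = 39.99 cN/tex

39.99 cN/tex


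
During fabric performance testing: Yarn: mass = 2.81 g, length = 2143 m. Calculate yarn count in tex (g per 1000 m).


Formula: Tex = (mass_g / length_m) * 1000
Substituting: Tex = (2.81 / 2143) * 1000
Intermediate: 2.81 / 2143 = 0.00131125 g/m
Tex = 0.00131125 * 1000 = 1.31 tex

1.31 tex


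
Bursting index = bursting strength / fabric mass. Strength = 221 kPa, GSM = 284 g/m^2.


Formula: Bursting Index = Bursting Strength / Fabric GSM
BI = 221 kPa / 284 g/m^2
BI = 0.778 kPa/(g/m^2)

0.778 kPa/(g/m^2)


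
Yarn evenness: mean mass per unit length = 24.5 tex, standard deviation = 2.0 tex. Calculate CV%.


Formula: CV% = (standard deviation / mean) * 100
Step 1: Ratio = 2.0 / 24.5 = 0.081633
Step 2: CV% = 0.081633 * 100 = 8.1633% ≈ 8.2%

8.2%


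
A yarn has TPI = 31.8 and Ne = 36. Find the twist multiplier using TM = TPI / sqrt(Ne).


Formula: TM = TPI / sqrt(Ne)
Step 1: sqrt(Ne) = sqrt(36) = 6
Step 2: TM = 31.8 / 6 = 5.30

5.30 TM


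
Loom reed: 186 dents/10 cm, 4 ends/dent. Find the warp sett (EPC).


Formula: EPC = (dents per 10 cm * ends per dent) / 10
Step 1: Total ends per 10 cm = 186 * 4 = 744
Step 2: EPC = 744 / 10 = 74.4 ends/cm

74.4 ends/cm


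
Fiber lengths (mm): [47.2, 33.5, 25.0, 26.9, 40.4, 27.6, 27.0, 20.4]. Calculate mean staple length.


Formula: Mean = sum of lengths / count
Sum = 47.2 + 33.5 + 25.0 + 26.9 + 40.4 + 27.6 + 27.0 + 20.4
Sum = 248.0 mm
Mean = 248.0 / 8 = 31.00 mm

31.00 mm


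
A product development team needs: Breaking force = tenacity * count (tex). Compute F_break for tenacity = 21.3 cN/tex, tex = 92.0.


Formula: Breaking force = Tenacity * Linear density
F = 21.3 cN/tex * 92.0 tex
F = 1959.60 cN

1959.60 cN


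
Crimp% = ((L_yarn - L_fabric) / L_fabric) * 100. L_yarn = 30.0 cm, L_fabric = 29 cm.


Formula: Crimp% = ((L_yarn - L_fabric) / L_fabric) * 100
Step 1: Extension = 30.0 - 29 = 1.0 cm
Step 2: Crimp% = (1.0 / 29) * 100
Step 3: Crimp% = 0.034483 * 100 = 3.4483% ≈ 3.4%

3.4%


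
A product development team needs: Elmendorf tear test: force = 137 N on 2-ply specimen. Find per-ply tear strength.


Formula: Per-ply strength = Total force / Number of plies
Per-ply = 137 N / 2
Per-ply = 68.5 N

68.5 N


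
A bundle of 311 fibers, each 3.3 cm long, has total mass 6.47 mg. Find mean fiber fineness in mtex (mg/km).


Formula: fineness (mtex) = mass (mg) / total length (km) = (mass_mg / total_length_m) * 1000
Step 1: Convert fiber length: 3.3 cm = 0.033 m
Step 2: Total fiber length = 311 * 0.033 = 10.263 m
Step 3: Linear density = 6.47 mg / 10.263 m = 0.6304 mg/m
Step 4: fineness = 0.6304 * 1000 = 630.4 mtex

630.4 mtex


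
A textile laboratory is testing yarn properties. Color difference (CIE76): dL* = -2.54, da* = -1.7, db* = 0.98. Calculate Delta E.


Formula: Delta E = sqrt(dL*^2 + da*^2 + db*^2)
Step 1: dL*^2 = (-2.54)^2 = 6.4516
Step 2: da*^2 = (-1.7)^2 = 2.89
Step 3: db*^2 = 0.98^2 = 0.9604
Step 4: Sum = 6.4516 + 2.89 + 0.9604 = 10.302
Step 5: Delta E = sqrt(10.302) = 3.21

3.21 Delta E


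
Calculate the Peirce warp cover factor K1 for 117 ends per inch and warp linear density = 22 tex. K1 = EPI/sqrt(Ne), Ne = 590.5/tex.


Formula: K1 = EPI / sqrt(Ne), with Ne = 590.5 / tex_warp
Step 1: Ne = 590.5 / 22 = 26.841
Step 2: sqrt(Ne) = sqrt(26.841) = 5.1808
Step 3: K1 = 117 / 5.1808 = 22.6

22.6


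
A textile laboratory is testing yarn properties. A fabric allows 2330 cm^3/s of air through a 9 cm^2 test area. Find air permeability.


Formula: Air Permeability = Airflow / Test Area
AP = 2330 cm^3/s / 9 cm^2
AP = 258.9 cm^3/s/cm^2

258.9 cm^3/s/cm^2


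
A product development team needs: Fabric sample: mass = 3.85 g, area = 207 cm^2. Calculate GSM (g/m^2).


Formula: GSM = mass_g / area_m2
Step 1: Convert area: 207 cm^2 = 207 / 10000 = 0.0207 m^2
Step 2: GSM = 3.85 g / 0.0207 m^2 = 186.0 g/m^2

186.0 g/m^2


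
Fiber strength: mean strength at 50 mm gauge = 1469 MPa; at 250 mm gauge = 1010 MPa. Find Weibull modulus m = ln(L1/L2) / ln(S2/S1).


Formula: m = ln(L1/L2) / ln(S2/S1)
Step 1: ln(L1/L2) = ln(50/250) = -1.60944
Step 2: S2/S1 = 1010/1469 = 0.68754
Step 3: ln(S2/S1) = ln(0.68754) = -0.37464
Step 4: m = -1.60944 / -0.37464 = 4.30

4.30 (Weibull m)


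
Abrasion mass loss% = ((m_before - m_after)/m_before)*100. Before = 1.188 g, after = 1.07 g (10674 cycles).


Formula: Mass loss% = ((m_before - m_after) / m_before) * 100
Step 1: Mass loss = 1.188 - 1.07 = 0.118 g
Step 2: Ratio = 0.118 / 1.188 = 0.0993266
Step 3: Mass loss% = 0.0993266 * 100 = 9.93266% ≈ 9.93%

9.93%


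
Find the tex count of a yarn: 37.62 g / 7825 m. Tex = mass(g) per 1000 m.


Formula: Tex = (mass_g / length_m) * 1000
Substituting: Tex = (37.62 / 7825) * 1000
Intermediate: 37.62 / 7825 = 0.00480767 g/m
Tex = 0.00480767 * 1000 = 4.81 tex

4.81 tex


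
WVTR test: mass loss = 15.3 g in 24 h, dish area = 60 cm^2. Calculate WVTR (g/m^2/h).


Formula: WVTR = mass_loss / (area * time)
Step 1: Convert area: 60 cm^2 = 0.006 m^2
Step 2: WVTR = 15.3 g / (0.006 m^2 * 24 h)
Step 3: WVTR = 15.3 / 0.144 = 106.3 g/m^2/h

106.3 g/m^2/h


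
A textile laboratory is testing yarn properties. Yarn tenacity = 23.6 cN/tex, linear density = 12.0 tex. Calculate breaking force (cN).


Formula: Breaking force = Tenacity * Linear density
F = 23.6 cN/tex * 12.0 tex
F = 283.20 cN

283.20 cN


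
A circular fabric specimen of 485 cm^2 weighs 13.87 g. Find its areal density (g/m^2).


Formula: GSM = mass_g / area_m2
Step 1: Convert area: 485 cm^2 = 485 / 10000 = 0.0485 m^2
Step 2: GSM = 13.87 g / 0.0485 m^2 = 286.0 g/m^2

286.0 g/m^2


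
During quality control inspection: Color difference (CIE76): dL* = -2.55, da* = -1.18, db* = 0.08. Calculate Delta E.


Formula: Delta E = sqrt(dL*^2 + da*^2 + db*^2)
Step 1: dL*^2 = (-2.55)^2 = 6.5025
Step 2: da*^2 = (-1.18)^2 = 1.3924
Step 3: db*^2 = 0.08^2 = 0.0064
Step 4: Sum = 6.5025 + 1.3924 + 0.0064 = 7.9013
Step 5: Delta E = sqrt(7.9013) = 2.81

2.81 Delta E


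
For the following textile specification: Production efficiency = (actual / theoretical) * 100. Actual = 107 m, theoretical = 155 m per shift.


Formula: Efficiency% = (Actual output / Theoretical output) * 100
Efficiency% = (107 / 155) * 100
Efficiency% = 0.690323 * 100 = 69.0323% ≈ 69.0%

69.0%


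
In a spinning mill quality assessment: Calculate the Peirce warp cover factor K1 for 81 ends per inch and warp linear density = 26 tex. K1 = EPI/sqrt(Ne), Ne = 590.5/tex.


Formula: K1 = EPI / sqrt(Ne), with Ne = 590.5 / tex_warp
Step 1: Ne = 590.5 / 26 = 22.712
Step 2: sqrt(Ne) = sqrt(22.712) = 4.7657
Step 3: K1 = 81 / 4.7657 = 17.0

17.0


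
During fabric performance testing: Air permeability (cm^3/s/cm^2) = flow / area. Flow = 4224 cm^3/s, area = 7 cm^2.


Formula: Air Permeability = Airflow / Test Area
AP = 4224 cm^3/s / 7 cm^2
AP = 603.4 cm^3/s/cm^2

603.4 cm^3/s/cm^2


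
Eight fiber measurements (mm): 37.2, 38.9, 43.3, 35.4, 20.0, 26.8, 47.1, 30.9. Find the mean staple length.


Formula: Mean = sum of lengths / count
Sum = 37.2 + 38.9 + 43.3 + 35.4 + 20.0 + 26.8 + 47.1 + 30.9
Sum = 279.6 mm
Mean = 279.6 / 8 = 34.95 mm

34.95 mm


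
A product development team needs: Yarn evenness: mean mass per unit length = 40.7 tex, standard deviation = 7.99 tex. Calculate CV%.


Formula: CV% = (standard deviation / mean) * 100
Step 1: Ratio = 7.99 / 40.7 = 0.196314
Step 2: CV% = 0.196314 * 100 = 19.6314% ≈ 19.6%

19.6%


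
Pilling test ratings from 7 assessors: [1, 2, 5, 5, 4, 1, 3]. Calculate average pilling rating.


Formula: Mean = sum / count
Sum = 1 + 2 + 5 + 5 + 4 + 1 + 3 = 21
Mean = 21 / 7 = 3.0

3.0


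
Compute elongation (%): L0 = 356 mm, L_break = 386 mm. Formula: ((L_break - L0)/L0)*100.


Formula: Elongation (%) = ((L_break - L0) / L0) * 100
Step 1: Extension = 386 - 356 = 30 mm
Step 2: Elongation = (30 / 356) * 100
Step 3: Elongation = 0.08427 * 100 = 8.427% ≈ 8.4%

8.4%


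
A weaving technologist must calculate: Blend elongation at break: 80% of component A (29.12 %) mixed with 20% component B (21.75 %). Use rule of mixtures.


Formula: Blend property = (fraction_A * property_A) + (fraction_B * property_B)
Step 1: Contribution A = 80/100 * 29.12 % = 23.296 %
Step 2: Contribution B = 20/100 * 21.75 % = 4.35 %
Step 3: Blend elongation at break = 23.296 + 4.35 = 27.646 %

27.646 %


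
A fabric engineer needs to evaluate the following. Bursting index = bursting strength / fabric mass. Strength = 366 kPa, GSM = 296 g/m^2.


Formula: Bursting Index = Bursting Strength / Fabric GSM
BI = 366 kPa / 296 g/m^2
BI = 1.236 kPa/(g/m^2)

1.236 kPa/(g/m^2)


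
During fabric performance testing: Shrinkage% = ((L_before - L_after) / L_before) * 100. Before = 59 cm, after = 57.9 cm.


Formula: Shrinkage% = ((L_before - L_after) / L_before) * 100
Step 1: Shrinkage = 59 - 57.9 = 1.1 cm
Step 2: Shrinkage% = (1.1 / 59) * 100
Step 3: Shrinkage% = 0.018644 * 100 = 1.8644% ≈ 1.9%

1.9%


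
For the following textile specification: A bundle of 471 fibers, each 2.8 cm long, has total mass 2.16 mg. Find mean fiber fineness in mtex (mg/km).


Formula: fineness (mtex) = mass (mg) / total length (km) = (mass_mg / total_length_m) * 1000
Step 1: Convert fiber length: 2.8 cm = 0.028 m
Step 2: Total fiber length = 471 * 0.028 = 13.188 m
Step 3: Linear density = 2.16 mg / 13.188 m = 0.1638 mg/m
Step 4: fineness = 0.1638 * 1000 = 163.8 mtex

163.8 mtex


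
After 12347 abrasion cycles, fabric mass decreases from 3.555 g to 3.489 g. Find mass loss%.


Formula: Mass loss% = ((m_before - m_after) / m_before) * 100
Step 1: Mass loss = 3.555 - 3.489 = 0.066 g
Step 2: Ratio = 0.066 / 3.555 = 0.0185654
Step 3: Mass loss% = 0.0185654 * 100 = 1.85654% ≈ 1.86%

1.86%


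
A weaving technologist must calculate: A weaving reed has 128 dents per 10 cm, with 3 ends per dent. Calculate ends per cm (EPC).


Formula: EPC = (dents per 10 cm * ends per dent) / 10
Step 1: Total ends per 10 cm = 128 * 3 = 384
Step 2: EPC = 384 / 10 = 38.4 ends/cm

38.4 ends/cm


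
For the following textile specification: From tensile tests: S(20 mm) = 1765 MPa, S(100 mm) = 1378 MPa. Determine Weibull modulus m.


Formula: m = ln(L1/L2) / ln(S2/S1)
Step 1: ln(L1/L2) = ln(20/100) = -1.60944
Step 2: S2/S1 = 1378/1765 = 0.78074
Step 3: ln(S2/S1) = ln(0.78074) = -0.24751
Step 4: m = -1.60944 / -0.24751 = 6.50

6.50 (Weibull m)


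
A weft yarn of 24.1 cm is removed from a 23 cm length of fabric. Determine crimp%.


Formula: Crimp% = ((L_yarn - L_fabric) / L_fabric) * 100
Step 1: Extension = 24.1 - 23 = 1.1 cm
Step 2: Crimp% = (1.1 / 23) * 100
Step 3: Crimp% = 0.047826 * 100 = 4.7826% ≈ 4.8%

4.8%


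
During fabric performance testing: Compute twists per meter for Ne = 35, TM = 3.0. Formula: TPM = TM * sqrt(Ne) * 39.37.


Formula: TPM = TM * sqrt(Ne) * 39.37
Step 1: sqrt(Ne) = sqrt(35) = 5.9161
Step 2: TM * sqrt(Ne) = 3.0 * 5.9161 = 17.7483
Step 3: TPM = 17.7483 * 39.37 = 699 twists/m

699 twists/m


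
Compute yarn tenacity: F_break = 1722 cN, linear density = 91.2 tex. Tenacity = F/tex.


Formula: Tenacity = Breaking force / Linear density
Tenacity = 1722 cN / 91.2 tex
Tenacity = 18.88 cN/tex

18.88 cN/tex


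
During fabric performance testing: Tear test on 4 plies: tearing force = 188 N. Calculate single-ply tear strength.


Formula: Per-ply strength = Total force / Number of plies
Per-ply = 188 N / 4
Per-ply = 47 N

47 N


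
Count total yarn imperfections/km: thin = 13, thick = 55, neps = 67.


Formula: Total = thin places + thick places + neps
Total = 13 + 55 + 67
Total = 135 imperfections/km

135 imperfections/km


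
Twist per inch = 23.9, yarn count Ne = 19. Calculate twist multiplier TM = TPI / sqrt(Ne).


Formula: TM = TPI / sqrt(Ne)
Step 1: sqrt(Ne) = sqrt(19) = 4.3589
Step 2: TM = 23.9 / 4.3589 = 5.48

5.48 TM


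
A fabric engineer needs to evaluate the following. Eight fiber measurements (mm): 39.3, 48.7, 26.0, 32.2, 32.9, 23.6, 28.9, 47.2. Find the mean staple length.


Formula: Mean = sum of lengths / count
Sum = 39.3 + 48.7 + 26.0 + 32.2 + 32.9 + 23.6 + 28.9 + 47.2
Sum = 278.8 mm
Mean = 278.8 / 8 = 34.85 mm

34.85 mm


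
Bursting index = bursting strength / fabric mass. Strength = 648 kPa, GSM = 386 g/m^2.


Formula: Bursting Index = Bursting Strength / Fabric GSM
BI = 648 kPa / 386 g/m^2
BI = 1.679 kPa/(g/m^2)

1.679 kPa/(g/m^2)


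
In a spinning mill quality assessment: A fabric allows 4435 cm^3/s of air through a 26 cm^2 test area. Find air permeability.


Formula: Air Permeability = Airflow / Test Area
AP = 4435 cm^3/s / 26 cm^2
AP = 170.6 cm^3/s/cm^2

170.6 cm^3/s/cm^2


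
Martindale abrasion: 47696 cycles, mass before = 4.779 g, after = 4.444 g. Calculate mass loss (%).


Formula: Mass loss% = ((m_before - m_after) / m_before) * 100
Step 1: Mass loss = 4.779 - 4.444 = 0.335 g
Step 2: Ratio = 0.335 / 4.779 = 0.0700983
Step 3: Mass loss% = 0.0700983 * 100 = 7.00983% ≈ 7.01%

7.01%


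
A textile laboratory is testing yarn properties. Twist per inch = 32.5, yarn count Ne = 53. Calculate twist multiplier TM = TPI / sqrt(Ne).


Formula: TM = TPI / sqrt(Ne)
Step 1: sqrt(Ne) = sqrt(53) = 7.2801
Step 2: TM = 32.5 / 7.2801 = 4.46

4.46 TM


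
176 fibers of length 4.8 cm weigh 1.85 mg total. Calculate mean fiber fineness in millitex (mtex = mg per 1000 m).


Formula: fineness (mtex) = mass (mg) / total length (km) = (mass_mg / total_length_m) * 1000
Step 1: Convert fiber length: 4.8 cm = 0.048 m
Step 2: Total fiber length = 176 * 0.048 = 8.448 m
Step 3: Linear density = 1.85 mg / 8.448 m = 0.2190 mg/m
Step 4: fineness = 0.2190 * 1000 = 219.0 mtex

219.0 mtex


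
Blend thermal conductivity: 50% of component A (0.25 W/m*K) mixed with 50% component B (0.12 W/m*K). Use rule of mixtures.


Formula: Blend property = (fraction_A * property_A) + (fraction_B * property_B)
Step 1: Contribution A = 50/100 * 0.25 W/m*K = 0.125 W/m*K
Step 2: Contribution B = 50/100 * 0.12 W/m*K = 0.06 W/m*K
Step 3: Blend thermal conductivity = 0.125 + 0.06 = 0.185 W/m*K

0.185 W/m*K


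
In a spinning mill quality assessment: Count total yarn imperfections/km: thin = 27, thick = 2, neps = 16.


Formula: Total = thin places + thick places + neps
Total = 27 + 2 + 16
Total = 45 imperfections/km

45 imperfections/km


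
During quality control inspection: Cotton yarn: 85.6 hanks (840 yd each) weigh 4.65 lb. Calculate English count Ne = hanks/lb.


Formula: Ne = hanks / mass_lb
Substituting: Ne = 85.6 / 4.65
Ne = 18.4

18.4 Ne


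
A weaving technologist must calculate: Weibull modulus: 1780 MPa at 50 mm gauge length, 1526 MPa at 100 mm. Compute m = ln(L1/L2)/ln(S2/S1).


Formula: m = ln(L1/L2) / ln(S2/S1)
Step 1: ln(L1/L2) = ln(50/100) = -0.69315
Step 2: S2/S1 = 1526/1780 = 0.8573
Step 3: ln(S2/S1) = ln(0.8573) = -0.15397
Step 4: m = -0.69315 / -0.15397 = 4.50

4.50 (Weibull m)


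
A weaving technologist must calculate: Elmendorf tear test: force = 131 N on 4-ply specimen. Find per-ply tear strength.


Formula: Per-ply strength = Total force / Number of plies
Per-ply = 131 N / 4
Per-ply = 32.75 N

32.75 N


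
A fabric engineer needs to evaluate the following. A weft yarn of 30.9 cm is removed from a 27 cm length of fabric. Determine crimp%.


Formula: Crimp% = ((L_yarn - L_fabric) / L_fabric) * 100
Step 1: Extension = 30.9 - 27 = 3.9 cm
Step 2: Crimp% = (3.9 / 27) * 100
Step 3: Crimp% = 0.144444 * 100 = 14.4444% ≈ 14.4%

14.4%


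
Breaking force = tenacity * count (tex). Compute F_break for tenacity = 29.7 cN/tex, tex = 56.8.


Formula: Breaking force = Tenacity * Linear density
F = 29.7 cN/tex * 56.8 tex
F = 1686.96 cN

1686.96 cN


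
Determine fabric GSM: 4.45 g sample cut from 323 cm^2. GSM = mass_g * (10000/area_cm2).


Formula: GSM = mass_g / area_m2
Step 1: Convert area: 323 cm^2 = 323 / 10000 = 0.0323 m^2
Step 2: GSM = 4.45 g / 0.0323 m^2 = 137.8 g/m^2

137.8 g/m^2


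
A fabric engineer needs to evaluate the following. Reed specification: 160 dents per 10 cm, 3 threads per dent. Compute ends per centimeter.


Formula: EPC = (dents per 10 cm * ends per dent) / 10
Step 1: Total ends per 10 cm = 160 * 3 = 480
Step 2: EPC = 480 / 10 = 48.0 ends/cm

48.0 ends/cm


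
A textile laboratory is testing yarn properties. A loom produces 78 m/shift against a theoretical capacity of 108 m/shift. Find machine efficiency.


Formula: Efficiency% = (Actual output / Theoretical output) * 100
Efficiency% = (78 / 108) * 100
Efficiency% = 0.722222 * 100 = 72.2222% ≈ 72.2%

72.2%


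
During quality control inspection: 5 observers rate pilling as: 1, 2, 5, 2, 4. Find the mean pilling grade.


Formula: Mean = sum / count
Sum = 1 + 2 + 5 + 2 + 4 = 14
Mean = 14 / 5 = 2.8

2.8


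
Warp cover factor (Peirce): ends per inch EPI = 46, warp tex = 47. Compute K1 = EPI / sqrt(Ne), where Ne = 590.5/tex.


Formula: K1 = EPI / sqrt(Ne), with Ne = 590.5 / tex_warp
Step 1: Ne = 590.5 / 47 = 12.564
Step 2: sqrt(Ne) = sqrt(12.564) = 3.5446
Step 3: K1 = 46 / 3.5446 = 13.0

13.0


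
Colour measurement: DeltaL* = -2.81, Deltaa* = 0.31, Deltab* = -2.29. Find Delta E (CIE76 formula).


Formula: Delta E = sqrt(dL*^2 + da*^2 + db*^2)
Step 1: dL*^2 = (-2.81)^2 = 7.8961
Step 2: da*^2 = 0.31^2 = 0.0961
Step 3: db*^2 = (-2.29)^2 = 5.2441
Step 4: Sum = 7.8961 + 0.0961 + 5.2441 = 13.2363
Step 5: Delta E = sqrt(13.2363) = 3.64

3.64 Delta E


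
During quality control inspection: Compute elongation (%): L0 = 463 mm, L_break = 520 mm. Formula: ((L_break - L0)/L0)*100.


Formula: Elongation (%) = ((L_break - L0) / L0) * 100
Step 1: Extension = 520 - 463 = 57 mm
Step 2: Elongation = (57 / 463) * 100
Step 3: Elongation = 0.12311 * 100 = 12.311% ≈ 12.3%

12.3%


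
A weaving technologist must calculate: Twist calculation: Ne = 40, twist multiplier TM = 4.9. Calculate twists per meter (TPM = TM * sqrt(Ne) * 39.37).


Formula: TPM = TM * sqrt(Ne) * 39.37
Step 1: sqrt(Ne) = sqrt(40) = 6.3246
Step 2: TM * sqrt(Ne) = 4.9 * 6.3246 = 30.9905
Step 3: TPM = 30.9905 * 39.37 = 1220 twists/m

1220 twists/m


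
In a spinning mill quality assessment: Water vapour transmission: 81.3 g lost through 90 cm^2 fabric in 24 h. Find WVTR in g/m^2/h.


Formula: WVTR = mass_loss / (area * time)
Step 1: Convert area: 90 cm^2 = 0.009 m^2
Step 2: WVTR = 81.3 g / (0.009 m^2 * 24 h)
Step 3: WVTR = 81.3 / 0.216 = 376.4 g/m^2/h

376.4 g/m^2/h


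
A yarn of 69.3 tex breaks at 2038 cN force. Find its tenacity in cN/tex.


Formula: Tenacity = Breaking force / Linear density
Tenacity = 2038 cN / 69.3 tex
Tenacity = 29.41 cN/tex

29.41 cN/tex


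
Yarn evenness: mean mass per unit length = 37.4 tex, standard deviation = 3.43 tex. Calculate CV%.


Formula: CV% = (standard deviation / mean) * 100
Step 1: Ratio = 3.43 / 37.4 = 0.091711
Step 2: CV% = 0.091711 * 100 = 9.1711% ≈ 9.2%

9.2%


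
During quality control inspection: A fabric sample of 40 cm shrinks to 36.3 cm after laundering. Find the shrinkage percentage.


Formula: Shrinkage% = ((L_before - L_after) / L_before) * 100
Step 1: Shrinkage = 40 - 36.3 = 3.7 cm
Step 2: Shrinkage% = (3.7 / 40) * 100
Step 3: Shrinkage% = 0.0925 * 100 = 9.25% ≈ 9.3%

9.3%


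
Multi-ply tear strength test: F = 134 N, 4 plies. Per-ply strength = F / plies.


Formula: Per-ply strength = Total force / Number of plies
Per-ply = 134 N / 4
Per-ply = 33.5 N

33.5 N


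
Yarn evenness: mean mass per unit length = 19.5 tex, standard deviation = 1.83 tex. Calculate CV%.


Formula: CV% = (standard deviation / mean) * 100
Step 1: Ratio = 1.83 / 19.5 = 0.093846
Step 2: CV% = 0.093846 * 100 = 9.3846% ≈ 9.4%

9.4%


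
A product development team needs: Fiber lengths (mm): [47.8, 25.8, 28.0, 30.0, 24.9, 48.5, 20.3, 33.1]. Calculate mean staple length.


Formula: Mean = sum of lengths / count
Sum = 47.8 + 25.8 + 28.0 + 30.0 + 24.9 + 48.5 + 20.3 + 33.1
Sum = 258.4 mm
Mean = 258.4 / 8 = 32.30 mm

32.30 mm


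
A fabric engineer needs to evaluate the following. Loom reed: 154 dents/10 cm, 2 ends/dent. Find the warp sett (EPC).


Formula: EPC = (dents per 10 cm * ends per dent) / 10
Step 1: Total ends per 10 cm = 154 * 2 = 308
Step 2: EPC = 308 / 10 = 30.8 ends/cm

30.8 ends/cm


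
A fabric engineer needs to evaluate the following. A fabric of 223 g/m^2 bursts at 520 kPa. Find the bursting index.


Formula: Bursting Index = Bursting Strength / Fabric GSM
BI = 520 kPa / 223 g/m^2
BI = 2.332 kPa/(g/m^2)

2.332 kPa/(g/m^2)


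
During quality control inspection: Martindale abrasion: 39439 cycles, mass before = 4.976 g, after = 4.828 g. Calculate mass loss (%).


Formula: Mass loss% = ((m_before - m_after) / m_before) * 100
Step 1: Mass loss = 4.976 - 4.828 = 0.148 g
Step 2: Ratio = 0.148 / 4.976 = 0.0297428
Step 3: Mass loss% = 0.0297428 * 100 = 2.97428% ≈ 2.97%

2.97%


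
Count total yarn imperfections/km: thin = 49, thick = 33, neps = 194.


Formula: Total = thin places + thick places + neps
Total = 49 + 33 + 194
Total = 276 imperfections/km

276 imperfections/km


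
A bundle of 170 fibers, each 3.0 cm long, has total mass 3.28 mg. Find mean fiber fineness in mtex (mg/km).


Formula: fineness (mtex) = mass (mg) / total length (km) = (mass_mg / total_length_m) * 1000
Step 1: Convert fiber length: 3.0 cm = 0.03 m
Step 2: Total fiber length = 170 * 0.03 = 5.1 m
Step 3: Linear density = 3.28 mg / 5.1 m = 0.6431 mg/m
Step 4: fineness = 0.6431 * 1000 = 643.1 mtex

643.1 mtex


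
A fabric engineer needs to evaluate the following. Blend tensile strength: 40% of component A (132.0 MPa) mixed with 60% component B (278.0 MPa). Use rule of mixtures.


Formula: Blend property = (fraction_A * property_A) + (fraction_B * property_B)
Step 1: Contribution A = 40/100 * 132.0 MPa = 52.8 MPa
Step 2: Contribution B = 60/100 * 278.0 MPa = 166.8 MPa
Step 3: Blend tensile strength = 52.8 + 166.8 = 219.6 MPa

219.6 MPa


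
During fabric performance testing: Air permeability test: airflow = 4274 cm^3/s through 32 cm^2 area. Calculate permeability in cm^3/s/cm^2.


Formula: Air Permeability = Airflow / Test Area
AP = 4274 cm^3/s / 32 cm^2
AP = 133.6 cm^3/s/cm^2

133.6 cm^3/s/cm^2


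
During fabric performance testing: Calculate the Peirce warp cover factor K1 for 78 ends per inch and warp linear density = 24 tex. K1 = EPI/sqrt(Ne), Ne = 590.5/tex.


Formula: K1 = EPI / sqrt(Ne), with Ne = 590.5 / tex_warp
Step 1: Ne = 590.5 / 24 = 24.604
Step 2: sqrt(Ne) = sqrt(24.604) = 4.9602
Step 3: K1 = 78 / 4.9602 = 15.7

15.7


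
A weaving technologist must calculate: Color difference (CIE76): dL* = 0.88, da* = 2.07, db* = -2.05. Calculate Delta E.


Formula: Delta E = sqrt(dL*^2 + da*^2 + db*^2)
Step 1: dL*^2 = 0.88^2 = 0.7744
Step 2: da*^2 = 2.07^2 = 4.2849
Step 3: db*^2 = (-2.05)^2 = 4.2025
Step 4: Sum = 0.7744 + 4.2849 + 4.2025 = 9.2618
Step 5: Delta E = sqrt(9.2618) = 3.04

3.04 Delta E


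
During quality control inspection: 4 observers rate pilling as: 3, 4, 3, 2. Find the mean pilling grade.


Formula: Mean = sum / count
Sum = 3 + 4 + 3 + 2 = 12
Mean = 12 / 4 = 3.0

3.0


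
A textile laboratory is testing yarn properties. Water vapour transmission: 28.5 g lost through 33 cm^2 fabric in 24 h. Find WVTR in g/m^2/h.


Formula: WVTR = mass_loss / (area * time)
Step 1: Convert area: 33 cm^2 = 0.0033 m^2
Step 2: WVTR = 28.5 g / (0.0033 m^2 * 24 h)
Step 3: WVTR = 28.5 / 0.0792 = 359.8 g/m^2/h

359.8 g/m^2/h


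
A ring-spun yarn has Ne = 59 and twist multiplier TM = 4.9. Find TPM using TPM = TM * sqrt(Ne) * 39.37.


Formula: TPM = TM * sqrt(Ne) * 39.37
Step 1: sqrt(Ne) = sqrt(59) = 7.6811
Step 2: TM * sqrt(Ne) = 4.9 * 7.6811 = 37.6374
Step 3: TPM = 37.6374 * 39.37 = 1482 twists/m

1482 twists/m


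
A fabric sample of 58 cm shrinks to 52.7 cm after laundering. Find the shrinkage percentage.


Formula: Shrinkage% = ((L_before - L_after) / L_before) * 100
Step 1: Shrinkage = 58 - 52.7 = 5.3 cm
Step 2: Shrinkage% = (5.3 / 58) * 100
Step 3: Shrinkage% = 0.091379 * 100 = 9.1379% ≈ 9.1%

9.1%


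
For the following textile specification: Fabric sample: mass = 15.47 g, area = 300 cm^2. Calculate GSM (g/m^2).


Formula: GSM = mass_g / area_m2
Step 1: Convert area: 300 cm^2 = 300 / 10000 = 0.03 m^2
Step 2: GSM = 15.47 g / 0.03 m^2 = 515.7 g/m^2

515.7 g/m^2


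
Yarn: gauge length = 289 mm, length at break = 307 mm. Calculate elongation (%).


Formula: Elongation (%) = ((L_break - L0) / L0) * 100
Step 1: Extension = 307 - 289 = 18 mm
Step 2: Elongation = (18 / 289) * 100
Step 3: Elongation = 0.062284 * 100 = 6.2284% ≈ 6.2%

6.2%


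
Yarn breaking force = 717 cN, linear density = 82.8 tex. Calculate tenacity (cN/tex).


Formula: Tenacity = Breaking force / Linear density
Tenacity = 717 cN / 82.8 tex
Tenacity = 8.66 cN/tex

8.66 cN/tex


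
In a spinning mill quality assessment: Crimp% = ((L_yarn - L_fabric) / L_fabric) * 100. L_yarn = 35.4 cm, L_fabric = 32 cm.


Formula: Crimp% = ((L_yarn - L_fabric) / L_fabric) * 100
Step 1: Extension = 35.4 - 32 = 3.4 cm
Step 2: Crimp% = (3.4 / 32) * 100
Step 3: Crimp% = 0.10625 * 100 = 10.625% ≈ 10.6%

10.6%


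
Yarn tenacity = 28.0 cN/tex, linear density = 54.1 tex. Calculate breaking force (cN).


Formula: Breaking force = Tenacity * Linear density
F = 28.0 cN/tex * 54.1 tex
F = 1514.80 cN

1514.80 cN


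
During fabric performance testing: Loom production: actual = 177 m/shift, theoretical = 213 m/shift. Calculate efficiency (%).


Formula: Efficiency% = (Actual output / Theoretical output) * 100
Efficiency% = (177 / 213) * 100
Efficiency% = 0.830986 * 100 = 83.0986% ≈ 83.1%

83.1%


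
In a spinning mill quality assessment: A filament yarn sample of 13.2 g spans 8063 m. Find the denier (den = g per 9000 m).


Formula: den = (mass_g / length_m) * 9000
Substituting: den = (13.2 / 8063) * 9000
Intermediate: 13.2 / 8063 = 0.00163711 g/m
den = 0.00163711 * 9000 = 14.7 denier

14.7 denier


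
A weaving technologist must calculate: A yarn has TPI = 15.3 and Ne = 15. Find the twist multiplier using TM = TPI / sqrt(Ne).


Formula: TM = TPI / sqrt(Ne)
Step 1: sqrt(Ne) = sqrt(15) = 3.873
Step 2: TM = 15.3 / 3.873 = 3.95

3.95 TM


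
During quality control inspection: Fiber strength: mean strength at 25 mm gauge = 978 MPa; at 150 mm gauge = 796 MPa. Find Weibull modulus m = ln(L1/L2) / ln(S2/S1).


Formula: m = ln(L1/L2) / ln(S2/S1)
Step 1: ln(L1/L2) = ln(25/150) = -1.79176
Step 2: S2/S1 = 796/978 = 0.81391
Step 3: ln(S2/S1) = ln(0.81391) = -0.20591
Step 4: m = -1.79176 / -0.20591 = 8.70

8.70 (Weibull m)


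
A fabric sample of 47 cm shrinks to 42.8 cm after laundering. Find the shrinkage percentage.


Formula: Shrinkage% = ((L_before - L_after) / L_before) * 100
Step 1: Shrinkage = 47 - 42.8 = 4.2 cm
Step 2: Shrinkage% = (4.2 / 47) * 100
Step 3: Shrinkage% = 0.089362 * 100 = 8.9362% ≈ 8.9%

8.9%


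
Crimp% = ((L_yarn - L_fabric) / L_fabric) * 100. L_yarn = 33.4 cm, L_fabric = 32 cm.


Formula: Crimp% = ((L_yarn - L_fabric) / L_fabric) * 100
Step 1: Extension = 33.4 - 32 = 1.4 cm
Step 2: Crimp% = (1.4 / 32) * 100
Step 3: Crimp% = 0.04375 * 100 = 4.375% ≈ 4.4%

4.4%


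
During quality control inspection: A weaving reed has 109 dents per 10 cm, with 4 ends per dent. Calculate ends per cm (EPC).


Formula: EPC = (dents per 10 cm * ends per dent) / 10
Step 1: Total ends per 10 cm = 109 * 4 = 436
Step 2: EPC = 436 / 10 = 43.6 ends/cm

43.6 ends/cm


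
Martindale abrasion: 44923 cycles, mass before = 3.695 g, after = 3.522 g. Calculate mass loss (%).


Formula: Mass loss% = ((m_before - m_after) / m_before) * 100
Step 1: Mass loss = 3.695 - 3.522 = 0.173 g
Step 2: Ratio = 0.173 / 3.695 = 0.04682
Step 3: Mass loss% = 0.04682 * 100 = 4.682% ≈ 4.68%

4.68%


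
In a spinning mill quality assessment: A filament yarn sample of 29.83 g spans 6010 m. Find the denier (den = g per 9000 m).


Formula: den = (mass_g / length_m) * 9000
Substituting: den = (29.83 / 6010) * 9000
Intermediate: 29.83 / 6010 = 0.00496339 g/m
den = 0.00496339 * 9000 = 44.7 denier

44.7 denier


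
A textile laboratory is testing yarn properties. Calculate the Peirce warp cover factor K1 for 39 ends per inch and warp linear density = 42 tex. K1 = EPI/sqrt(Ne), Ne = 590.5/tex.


Formula: K1 = EPI / sqrt(Ne), with Ne = 590.5 / tex_warp
Step 1: Ne = 590.5 / 42 = 14.06
Step 2: sqrt(Ne) = sqrt(14.06) = 3.7497
Step 3: K1 = 39 / 3.7497 = 10.4

10.4


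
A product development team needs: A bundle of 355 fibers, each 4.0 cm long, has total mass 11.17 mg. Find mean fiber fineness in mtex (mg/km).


Formula: fineness (mtex) = mass (mg) / total length (km) = (mass_mg / total_length_m) * 1000
Step 1: Convert fiber length: 4.0 cm = 0.04 m
Step 2: Total fiber length = 355 * 0.04 = 14.2 m
Step 3: Linear density = 11.17 mg / 14.2 m = 0.7866 mg/m
Step 4: fineness = 0.7866 * 1000 = 786.6 mtex

786.6 mtex


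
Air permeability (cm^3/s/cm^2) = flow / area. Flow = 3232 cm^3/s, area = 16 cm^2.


Formula: Air Permeability = Airflow / Test Area
AP = 3232 cm^3/s / 16 cm^2
AP = 202.0 cm^3/s/cm^2

202.0 cm^3/s/cm^2


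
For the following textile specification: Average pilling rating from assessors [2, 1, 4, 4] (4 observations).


Formula: Mean = sum / count
Sum = 2 + 1 + 4 + 4 = 11
Mean = 11 / 4 = 2.8

2.8


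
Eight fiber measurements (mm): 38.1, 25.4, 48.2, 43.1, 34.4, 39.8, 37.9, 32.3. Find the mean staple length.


Formula: Mean = sum of lengths / count
Sum = 38.1 + 25.4 + 48.2 + 43.1 + 34.4 + 39.8 + 37.9 + 32.3
Sum = 299.2 mm
Mean = 299.2 / 8 = 37.40 mm

37.40 mm


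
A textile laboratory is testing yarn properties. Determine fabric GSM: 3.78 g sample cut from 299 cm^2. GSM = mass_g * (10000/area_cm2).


Formula: GSM = mass_g / area_m2
Step 1: Convert area: 299 cm^2 = 299 / 10000 = 0.0299 m^2
Step 2: GSM = 3.78 g / 0.0299 m^2 = 126.4 g/m^2

126.4 g/m^2
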